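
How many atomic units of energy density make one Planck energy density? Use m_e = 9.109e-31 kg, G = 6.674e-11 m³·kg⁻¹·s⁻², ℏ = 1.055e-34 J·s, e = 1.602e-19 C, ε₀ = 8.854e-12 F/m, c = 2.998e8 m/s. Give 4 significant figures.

1.581e100

Planck energy density: u_P = c⁷/(ℏG²) = 4.632e113 J/m³
atomic unit of energy density: u_au = E_h/a₀³ = m_e⁴e¹⁰/((4πε₀)⁵ℏ⁸) = 2.929e13 J/m³
ratio = 4.632e113 / 2.929e13 = 1.581e100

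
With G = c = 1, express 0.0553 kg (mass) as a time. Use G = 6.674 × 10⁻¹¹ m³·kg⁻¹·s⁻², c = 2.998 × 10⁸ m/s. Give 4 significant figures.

1.370 × 10⁻³⁷ s

Mass → time via G/c³.
0.0553 kg × (G/c³) = 1.370 × 10⁻³⁷ s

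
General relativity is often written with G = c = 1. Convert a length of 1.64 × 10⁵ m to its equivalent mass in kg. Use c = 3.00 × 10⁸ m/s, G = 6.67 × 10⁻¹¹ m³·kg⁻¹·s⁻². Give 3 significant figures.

Length → mass via c²/G.
1.64 × 10⁵ m × (c²/G) = 2.21 × 10³² kg

2.21 × 10³² kg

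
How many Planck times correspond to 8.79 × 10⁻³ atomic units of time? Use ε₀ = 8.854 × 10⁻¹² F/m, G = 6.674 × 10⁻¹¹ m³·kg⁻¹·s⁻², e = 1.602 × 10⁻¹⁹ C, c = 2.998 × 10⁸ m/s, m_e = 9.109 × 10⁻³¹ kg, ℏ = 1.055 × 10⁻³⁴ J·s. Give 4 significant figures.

3.950 × 10²⁴

atomic unit of time: τ_au = (4πε₀)²ℏ³/(m_e e⁴) = 2.423 × 10⁻¹⁷ s
Planck time: t_P = √(ℏG/c⁵) = 5.392 × 10⁻⁴⁴ s
8.79 × 10⁻³ × 2.423 × 10⁻¹⁷ / 5.392 × 10⁻⁴⁴ = 3.950 × 10²⁴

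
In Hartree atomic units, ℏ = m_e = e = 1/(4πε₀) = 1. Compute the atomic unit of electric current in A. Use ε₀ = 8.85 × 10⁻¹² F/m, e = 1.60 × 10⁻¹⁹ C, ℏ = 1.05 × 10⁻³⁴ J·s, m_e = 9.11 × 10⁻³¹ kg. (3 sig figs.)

6.67 × 10⁻³ A

The unique combination of the constants set to 1 with dimensions of current is I_au = e E_h/ℏ = m_e e⁵/((4πε₀)²ℏ³).
E_h = 4.38 × 10⁻¹⁸ J
e·E_h/ℏ = 6.67 × 10⁻³ A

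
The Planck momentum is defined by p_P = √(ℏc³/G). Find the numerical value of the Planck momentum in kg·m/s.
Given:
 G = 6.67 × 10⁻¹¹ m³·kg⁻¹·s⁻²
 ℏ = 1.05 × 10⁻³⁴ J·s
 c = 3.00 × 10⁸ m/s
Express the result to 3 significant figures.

6.52 kg·m/s

p_P = √(ℏc³/G)
  = √(42.5)
  = 6.52 kg·m/s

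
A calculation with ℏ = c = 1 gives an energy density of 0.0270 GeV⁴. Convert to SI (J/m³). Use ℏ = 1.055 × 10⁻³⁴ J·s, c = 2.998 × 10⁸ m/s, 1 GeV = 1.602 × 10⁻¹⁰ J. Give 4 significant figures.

5.620 × 10³⁵ J/m³

[E]/[L]³ = [E]⁴/(ℏc)³; restore (ℏc)⁻³.
1 GeV⁴ → 1/(ℏc)³ × (1 GeV in J)⁴ = 2.082 × 10³⁷ J/m³.
Result: 0.0270 × 2.082 × 10³⁷ = 5.620 × 10³⁵ J/m³.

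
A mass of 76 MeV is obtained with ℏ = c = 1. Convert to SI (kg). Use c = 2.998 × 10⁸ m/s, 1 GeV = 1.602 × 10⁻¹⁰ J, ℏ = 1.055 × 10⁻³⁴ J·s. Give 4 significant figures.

Mass is [E]/c²; divide by c².
1 GeV → 1/c² × (1 GeV in J) = 1.782 × 10⁻²⁷ kg.
Convert the energy scale: 76 MeV = 0.0760 GeV.
Result: 0.0760 × 1.782 × 10⁻²⁷ = 1.355 × 10⁻²⁸ kg.

1.355 × 10⁻²⁸ kg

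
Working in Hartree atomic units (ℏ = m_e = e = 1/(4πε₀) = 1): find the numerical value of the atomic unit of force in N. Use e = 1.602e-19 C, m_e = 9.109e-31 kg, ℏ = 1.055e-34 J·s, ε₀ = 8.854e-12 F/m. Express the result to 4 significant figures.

Dimensional analysis gives F_au = E_h/a₀ = m_e²e⁶/((4πε₀)³ℏ⁴).
E_h = 4.354e-18 J
a₀ = 5.297e-11 m
E_h/a₀ = 8.220e-8 N

8.220e-8 N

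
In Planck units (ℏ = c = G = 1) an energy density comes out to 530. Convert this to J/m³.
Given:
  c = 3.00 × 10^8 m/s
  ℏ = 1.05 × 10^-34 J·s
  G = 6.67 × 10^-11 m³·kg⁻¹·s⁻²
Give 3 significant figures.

One Planck energy density: u_P = c⁷/(ℏG²) = 4.68 × 10^113 J/m³.
530 × 4.68 × 10^113 J/m³ = 2.48 × 10^116 J/m³

2.48 × 10^116 J/m³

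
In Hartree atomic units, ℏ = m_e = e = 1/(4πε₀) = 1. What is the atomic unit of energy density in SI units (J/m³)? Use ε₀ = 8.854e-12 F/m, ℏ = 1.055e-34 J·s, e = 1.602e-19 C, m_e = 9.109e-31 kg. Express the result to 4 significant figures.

2.929e13 J/m³

Dimensional analysis gives u_au = E_h/a₀³ = m_e⁴e¹⁰/((4πε₀)⁵ℏ⁸).
E_h = 4.354e-18 J
a₀ = 5.297e-11 m
E_h/a₀³ = 2.929e13 J/m³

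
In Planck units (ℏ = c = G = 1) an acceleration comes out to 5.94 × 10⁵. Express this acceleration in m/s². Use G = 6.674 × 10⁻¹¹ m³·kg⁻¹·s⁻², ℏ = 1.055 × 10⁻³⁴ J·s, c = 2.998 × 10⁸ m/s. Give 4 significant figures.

3.303 × 10⁵⁷ m/s²

One Planck acceleration: a_P = √(c⁷/(ℏG)) = 5.560 × 10⁵¹ m/s².
5.94 × 10⁵ × 5.560 × 10⁵¹ m/s² = 3.303 × 10⁵⁷ m/s²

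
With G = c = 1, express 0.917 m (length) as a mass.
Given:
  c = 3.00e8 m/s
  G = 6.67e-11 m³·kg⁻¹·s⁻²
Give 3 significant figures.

1.24e27 kg

Length → mass via c²/G.
0.917 m × (c²/G) = 1.24e27 kg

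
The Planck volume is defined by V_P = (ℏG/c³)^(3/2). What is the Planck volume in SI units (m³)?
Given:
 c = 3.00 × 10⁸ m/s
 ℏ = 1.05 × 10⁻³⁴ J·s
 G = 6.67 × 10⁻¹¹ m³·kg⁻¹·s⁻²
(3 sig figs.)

4.18 × 10⁻¹⁰⁵ m³

V_P = (ℏG/c³)^(3/2)
  = √(1.75 × 10⁻²⁰⁹)
  = 4.18 × 10⁻¹⁰⁵ m³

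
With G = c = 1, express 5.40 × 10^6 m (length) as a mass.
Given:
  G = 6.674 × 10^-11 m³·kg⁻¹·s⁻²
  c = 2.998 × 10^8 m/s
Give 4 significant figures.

Length → mass via c²/G.
5.40 × 10^6 m × (c²/G) = 7.272 × 10^33 kg

7.272 × 10^33 kg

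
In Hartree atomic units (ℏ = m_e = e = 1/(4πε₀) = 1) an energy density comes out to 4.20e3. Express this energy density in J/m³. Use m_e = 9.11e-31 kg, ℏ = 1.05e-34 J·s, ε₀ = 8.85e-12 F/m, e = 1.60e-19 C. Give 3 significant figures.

One atomic unit of energy density: u_au = E_h/a₀³ = m_e⁴e¹⁰/((4πε₀)⁵ℏ⁸) = 3.01e13 J/m³.
4.20e3 × 3.01e13 J/m³ = 1.27e17 J/m³

1.27e17 J/m³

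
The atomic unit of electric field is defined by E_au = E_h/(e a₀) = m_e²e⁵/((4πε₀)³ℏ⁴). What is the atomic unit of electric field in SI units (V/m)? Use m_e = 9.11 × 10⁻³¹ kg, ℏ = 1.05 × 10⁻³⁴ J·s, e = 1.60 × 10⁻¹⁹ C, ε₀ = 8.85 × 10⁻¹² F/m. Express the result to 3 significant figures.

E_au = E_h/(e a₀) = m_e²e⁵/((4πε₀)³ℏ⁴)
E_h = 4.38 × 10⁻¹⁸ J
a₀ = 5.26 × 10⁻¹¹ m
E_h/(e·a₀) = 5.20 × 10¹¹ V/m

5.20 × 10¹¹ V/m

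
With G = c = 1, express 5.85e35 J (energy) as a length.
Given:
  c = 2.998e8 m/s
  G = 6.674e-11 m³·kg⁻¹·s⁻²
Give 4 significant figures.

4.833e-9 m

Energy → length via G/c⁴.
5.85e35 J × (G/c⁴) = 4.833e-9 m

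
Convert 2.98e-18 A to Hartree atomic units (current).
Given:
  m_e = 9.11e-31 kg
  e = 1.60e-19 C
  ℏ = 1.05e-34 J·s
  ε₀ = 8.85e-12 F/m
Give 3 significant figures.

4.47e-16

atomic unit of electric current: I_au = e E_h/ℏ = m_e e⁵/((4πε₀)²ℏ³) = 6.67e-3 A.
2.98e-18 / 6.67e-3 = 4.47e-16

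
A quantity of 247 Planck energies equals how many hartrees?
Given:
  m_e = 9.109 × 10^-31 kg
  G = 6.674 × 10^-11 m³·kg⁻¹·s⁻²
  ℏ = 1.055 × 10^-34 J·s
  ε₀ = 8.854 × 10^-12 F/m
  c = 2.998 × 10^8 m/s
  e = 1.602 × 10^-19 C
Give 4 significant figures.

Planck energy: E_P = √(ℏc⁵/G) = 1.957 × 10^9 J
hartree: E_h = m_e e⁴/(4πε₀ℏ)² = 4.354 × 10^-18 J
247 × 1.957 × 10^9 / 4.354 × 10^-18 = 1.110 × 10^29

1.110 × 10^29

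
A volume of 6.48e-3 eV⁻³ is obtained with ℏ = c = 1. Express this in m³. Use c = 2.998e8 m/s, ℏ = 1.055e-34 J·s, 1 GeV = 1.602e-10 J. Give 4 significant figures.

Volume is [L]³ = [E]⁻³·(ℏc)³.
1 GeV⁻³ → (ℏc)³ × (1 GeV in J)⁻³ = 7.696e-48 m³.
Convert the energy scale: 6.48e-3 eV⁻³ = 6.48e24 GeV⁻³.
Result: 6.48e24 × 7.696e-48 = 4.987e-23 m³.

4.987e-23 m³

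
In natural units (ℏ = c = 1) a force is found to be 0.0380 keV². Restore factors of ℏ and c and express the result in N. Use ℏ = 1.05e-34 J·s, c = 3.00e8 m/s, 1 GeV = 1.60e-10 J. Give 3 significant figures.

3.09e-8 N

Force is [E]/[L] = [E]²/(ℏc); restore (ℏc)⁻¹.
1 GeV² → 1/(ℏc) × (1 GeV in J)² = 8.13e5 N.
Convert the energy scale: 0.0380 keV² = 3.80e-14 GeV².
Result: 3.80e-14 × 8.13e5 = 3.09e-8 N.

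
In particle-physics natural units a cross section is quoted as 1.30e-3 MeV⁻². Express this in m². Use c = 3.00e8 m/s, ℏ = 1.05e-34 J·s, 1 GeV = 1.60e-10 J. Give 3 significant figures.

5.04e-29 m²

Area is [L]² = [E]⁻²·(ℏc)²; restore (ℏc)².
1 GeV⁻² → (ℏc)² × (1 GeV in J)⁻² = 3.88e-32 m².
Convert the energy scale: 1.30e-3 MeV⁻² = 1.30e3 GeV⁻².
Result: 1.30e3 × 3.88e-32 = 5.04e-29 m².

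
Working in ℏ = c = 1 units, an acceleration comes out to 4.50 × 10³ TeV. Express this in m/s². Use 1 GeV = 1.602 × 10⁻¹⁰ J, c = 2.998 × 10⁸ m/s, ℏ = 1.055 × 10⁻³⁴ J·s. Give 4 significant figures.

Acceleration is [L]/[T]² = c·[E]/ℏ.
1 GeV → c/ℏ × (1 GeV in J) = 4.552 × 10³² m/s².
Convert the energy scale: 4.50 × 10³ TeV = 4.50 × 10⁶ GeV.
Result: 4.50 × 10⁶ × 4.552 × 10³² = 2.049 × 10³⁹ m/s².

2.049 × 10³⁹ m/s²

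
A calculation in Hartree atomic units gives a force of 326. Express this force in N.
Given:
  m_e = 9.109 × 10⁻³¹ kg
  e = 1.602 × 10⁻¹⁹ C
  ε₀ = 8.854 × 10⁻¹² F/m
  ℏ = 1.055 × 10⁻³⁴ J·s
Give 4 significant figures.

2.680 × 10⁻⁵ N

One atomic unit of force: F_au = E_h/a₀ = m_e²e⁶/((4πε₀)³ℏ⁴) = 8.220 × 10⁻⁸ N.
326 × 8.220 × 10⁻⁸ N = 2.680 × 10⁻⁵ N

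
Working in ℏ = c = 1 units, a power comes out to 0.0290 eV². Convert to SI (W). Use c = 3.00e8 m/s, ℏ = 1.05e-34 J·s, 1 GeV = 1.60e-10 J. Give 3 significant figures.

Power is [E]/[T] = [E]²/ℏ.
1 GeV² → 1/ℏ × (1 GeV in J)² = 2.44e14 W.
Convert the energy scale: 0.0290 eV² = 2.90e-20 GeV².
Result: 2.90e-20 × 2.44e14 = 7.07e-6 W.

7.07e-6 W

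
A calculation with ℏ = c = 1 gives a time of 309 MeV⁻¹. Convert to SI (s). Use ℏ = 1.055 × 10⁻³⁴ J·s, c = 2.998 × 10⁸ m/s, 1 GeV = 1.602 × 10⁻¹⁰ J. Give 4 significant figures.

2.035 × 10⁻¹⁹ s

A time is [E]⁻¹ in ℏ=c=1; restore one factor of ℏ.
1 GeV⁻¹ → ℏ × (1 GeV in J)⁻¹ = 6.586 × 10⁻²⁵ s.
Convert the energy scale: 309 MeV⁻¹ = 3.09 × 10⁵ GeV⁻¹.
Result: 3.09 × 10⁵ × 6.586 × 10⁻²⁵ = 2.035 × 10⁻¹⁹ s.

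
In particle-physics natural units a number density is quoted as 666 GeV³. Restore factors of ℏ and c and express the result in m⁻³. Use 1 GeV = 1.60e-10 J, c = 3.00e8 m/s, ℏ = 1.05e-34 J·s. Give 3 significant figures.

8.73e49 m⁻³

Number density is [L]⁻³ = [E]³/(ℏc)³.
1 GeV³ → 1/(ℏc)³ × (1 GeV in J)³ = 1.31e47 m⁻³.
Result: 666 × 1.31e47 = 8.73e49 m⁻³.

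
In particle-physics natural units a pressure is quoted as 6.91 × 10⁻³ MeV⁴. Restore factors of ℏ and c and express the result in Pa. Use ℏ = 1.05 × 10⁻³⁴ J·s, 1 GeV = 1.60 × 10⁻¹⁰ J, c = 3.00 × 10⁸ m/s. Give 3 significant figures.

1.45 × 10²³ Pa

Pressure is [E]/[L]³ = [E]⁴/(ℏc)³.
1 GeV⁴ → 1/(ℏc)³ × (1 GeV in J)⁴ = 2.10 × 10³⁷ Pa.
Convert the energy scale: 6.91 × 10⁻³ MeV⁴ = 6.91 × 10⁻¹⁵ GeV⁴.
Result: 6.91 × 10⁻¹⁵ × 2.10 × 10³⁷ = 1.45 × 10²³ Pa.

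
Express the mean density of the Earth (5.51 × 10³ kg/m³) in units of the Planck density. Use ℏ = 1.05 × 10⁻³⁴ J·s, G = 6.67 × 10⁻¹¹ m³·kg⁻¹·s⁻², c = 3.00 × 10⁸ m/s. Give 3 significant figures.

Planck density: ρ_P = c⁵/(ℏG²) = 5.20 × 10⁹⁶ kg/m³.
5.51 × 10³ / 5.20 × 10⁹⁶ = 1.06 × 10⁻⁹³

1.06 × 10⁻⁹³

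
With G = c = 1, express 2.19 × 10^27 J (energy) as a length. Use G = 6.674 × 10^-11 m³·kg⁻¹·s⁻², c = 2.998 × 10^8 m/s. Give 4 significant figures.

1.809 × 10^-17 m

Energy → length via G/c⁴.
2.19 × 10^27 J × (G/c⁴) = 1.809 × 10^-17 m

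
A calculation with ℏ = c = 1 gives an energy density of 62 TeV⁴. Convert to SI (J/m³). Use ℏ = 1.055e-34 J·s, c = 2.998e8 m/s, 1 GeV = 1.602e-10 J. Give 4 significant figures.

1.291e51 J/m³

[E]/[L]³ = [E]⁴/(ℏc)³; restore (ℏc)⁻³.
1 GeV⁴ → 1/(ℏc)³ × (1 GeV in J)⁴ = 2.082e37 J/m³.
Convert the energy scale: 62 TeV⁴ = 6.20e13 GeV⁴.
Result: 6.20e13 × 2.082e37 = 1.291e51 J/m³.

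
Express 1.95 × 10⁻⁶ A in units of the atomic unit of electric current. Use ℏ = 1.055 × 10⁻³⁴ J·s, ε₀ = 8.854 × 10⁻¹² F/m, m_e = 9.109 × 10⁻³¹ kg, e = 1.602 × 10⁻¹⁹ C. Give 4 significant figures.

atomic unit of electric current: I_au = e E_h/ℏ = m_e e⁵/((4πε₀)²ℏ³) = 6.612 × 10⁻³ A.
1.95 × 10⁻⁶ / 6.612 × 10⁻³ = 2.949 × 10⁻⁴

2.949 × 10⁻⁴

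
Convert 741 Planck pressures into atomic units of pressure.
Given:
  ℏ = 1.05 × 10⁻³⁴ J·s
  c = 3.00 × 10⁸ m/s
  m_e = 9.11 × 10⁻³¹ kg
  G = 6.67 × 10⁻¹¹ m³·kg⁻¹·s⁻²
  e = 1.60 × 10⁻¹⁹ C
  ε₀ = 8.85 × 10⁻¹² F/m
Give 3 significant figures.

1.15 × 10¹⁰³

Planck pressure: p_P = c⁷/(ℏG²) = 4.68 × 10¹¹³ Pa
atomic unit of pressure: P_au = E_h/a₀³ = m_e⁴e¹⁰/((4πε₀)⁵ℏ⁸) = 3.01 × 10¹³ Pa
741 × 4.68 × 10¹¹³ / 3.01 × 10¹³ = 1.15 × 10¹⁰³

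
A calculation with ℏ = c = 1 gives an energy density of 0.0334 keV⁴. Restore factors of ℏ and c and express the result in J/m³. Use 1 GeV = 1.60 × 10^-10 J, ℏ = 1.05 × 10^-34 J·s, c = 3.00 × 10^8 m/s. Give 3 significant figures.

[E]/[L]³ = [E]⁴/(ℏc)³; restore (ℏc)⁻³.
1 GeV⁴ → 1/(ℏc)³ × (1 GeV in J)⁴ = 2.10 × 10^37 J/m³.
Convert the energy scale: 0.0334 keV⁴ = 3.34 × 10^-26 GeV⁴.
Result: 3.34 × 10^-26 × 2.10 × 10^37 = 7.00 × 10^11 J/m³.

7.00 × 10^11 J/m³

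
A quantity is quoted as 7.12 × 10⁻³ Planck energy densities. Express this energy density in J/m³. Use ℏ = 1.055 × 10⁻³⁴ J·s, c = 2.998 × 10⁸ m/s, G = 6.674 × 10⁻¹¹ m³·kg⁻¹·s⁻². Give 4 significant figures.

3.298 × 10¹¹¹ J/m³

One Planck energy density: u_P = c⁷/(ℏG²) = 4.632 × 10¹¹³ J/m³.
7.12 × 10⁻³ × 4.632 × 10¹¹³ J/m³ = 3.298 × 10¹¹¹ J/m³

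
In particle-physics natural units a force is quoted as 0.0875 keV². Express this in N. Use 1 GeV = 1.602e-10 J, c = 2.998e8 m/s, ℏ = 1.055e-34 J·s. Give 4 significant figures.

7.100e-8 N

Force is [E]/[L] = [E]²/(ℏc); restore (ℏc)⁻¹.
1 GeV² → 1/(ℏc) × (1 GeV in J)² = 8.114e5 N.
Convert the energy scale: 0.0875 keV² = 8.75e-14 GeV².
Result: 8.75e-14 × 8.114e5 = 7.100e-8 N.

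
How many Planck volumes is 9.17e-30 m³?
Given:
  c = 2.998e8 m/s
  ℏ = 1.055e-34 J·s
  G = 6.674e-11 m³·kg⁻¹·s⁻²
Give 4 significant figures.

Planck volume: V_P = (ℏG/c³)^(3/2) = 4.224e-105 m³.
9.17e-30 / 4.224e-105 = 2.171e75

2.171e75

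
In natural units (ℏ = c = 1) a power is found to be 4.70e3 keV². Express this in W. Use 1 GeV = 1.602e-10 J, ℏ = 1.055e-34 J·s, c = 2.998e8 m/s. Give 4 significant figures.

Power is [E]/[T] = [E]²/ℏ.
1 GeV² → 1/ℏ × (1 GeV in J)² = 2.433e14 W.
Convert the energy scale: 4.70e3 keV² = 4.70e-9 GeV².
Result: 4.70e-9 × 2.433e14 = 1.143e6 W.

1.143e6 W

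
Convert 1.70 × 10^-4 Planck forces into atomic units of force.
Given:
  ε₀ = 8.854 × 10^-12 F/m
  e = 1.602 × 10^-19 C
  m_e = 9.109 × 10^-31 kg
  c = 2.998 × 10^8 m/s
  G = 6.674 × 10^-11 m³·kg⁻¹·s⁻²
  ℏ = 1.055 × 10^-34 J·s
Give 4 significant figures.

Planck force: F_P = c⁴/G = 1.210 × 10^44 N
atomic unit of force: F_au = E_h/a₀ = m_e²e⁶/((4πε₀)³ℏ⁴) = 8.220 × 10^-8 N
1.70 × 10^-4 × 1.210 × 10^44 / 8.220 × 10^-8 = 2.503 × 10^47

2.503 × 10^47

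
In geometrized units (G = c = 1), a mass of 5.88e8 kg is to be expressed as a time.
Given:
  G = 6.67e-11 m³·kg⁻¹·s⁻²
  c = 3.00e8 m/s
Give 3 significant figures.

Mass → time via G/c³.
5.88e8 kg × (G/c³) = 1.45e-27 s

1.45e-27 s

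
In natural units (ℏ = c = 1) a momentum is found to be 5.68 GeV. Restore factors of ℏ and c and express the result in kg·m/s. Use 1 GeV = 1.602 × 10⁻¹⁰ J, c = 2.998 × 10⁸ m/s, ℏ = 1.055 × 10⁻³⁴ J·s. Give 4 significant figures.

3.035 × 10⁻¹⁸ kg·m/s

Momentum is [E]/c; divide by c.
1 GeV → 1/c × (1 GeV in J) = 5.344 × 10⁻¹⁹ kg·m/s.
Result: 5.68 × 5.344 × 10⁻¹⁹ = 3.035 × 10⁻¹⁸ kg·m/s.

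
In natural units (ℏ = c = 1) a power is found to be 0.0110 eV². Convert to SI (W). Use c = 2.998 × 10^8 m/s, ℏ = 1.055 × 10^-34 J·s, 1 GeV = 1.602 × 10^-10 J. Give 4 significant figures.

2.676 × 10^-6 W

Power is [E]/[T] = [E]²/ℏ.
1 GeV² → 1/ℏ × (1 GeV in J)² = 2.433 × 10^14 W.
Convert the energy scale: 0.0110 eV² = 1.10 × 10^-20 GeV².
Result: 1.10 × 10^-20 × 2.433 × 10^14 = 2.676 × 10^-6 W.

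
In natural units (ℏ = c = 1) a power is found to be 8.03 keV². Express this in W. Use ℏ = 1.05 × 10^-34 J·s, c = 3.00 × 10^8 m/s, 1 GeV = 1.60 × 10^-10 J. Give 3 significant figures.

1.96 × 10^3 W

Power is [E]/[T] = [E]²/ℏ.
1 GeV² → 1/ℏ × (1 GeV in J)² = 2.44 × 10^14 W.
Convert the energy scale: 8.03 keV² = 8.03 × 10^-12 GeV².
Result: 8.03 × 10^-12 × 2.44 × 10^14 = 1.96 × 10^3 W.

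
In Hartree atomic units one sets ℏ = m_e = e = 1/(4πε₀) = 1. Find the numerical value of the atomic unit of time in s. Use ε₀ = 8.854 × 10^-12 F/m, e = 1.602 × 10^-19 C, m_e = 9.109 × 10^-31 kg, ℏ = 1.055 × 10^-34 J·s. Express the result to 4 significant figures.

2.423 × 10^-17 s

τ_au = (4πε₀)²ℏ³/(m_e e⁴)
E_h = 4.354 × 10^-18 J
ℏ/E_h = 2.423 × 10^-17 s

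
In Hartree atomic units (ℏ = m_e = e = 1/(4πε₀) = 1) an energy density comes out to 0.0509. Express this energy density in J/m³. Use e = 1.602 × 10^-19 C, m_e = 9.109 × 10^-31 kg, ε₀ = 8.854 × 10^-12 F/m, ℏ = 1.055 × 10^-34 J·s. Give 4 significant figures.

One atomic unit of energy density: u_au = E_h/a₀³ = m_e⁴e¹⁰/((4πε₀)⁵ℏ⁸) = 2.929 × 10^13 J/m³.
0.0509 × 2.929 × 10^13 J/m³ = 1.491 × 10^12 J/m³

1.491 × 10^12 J/m³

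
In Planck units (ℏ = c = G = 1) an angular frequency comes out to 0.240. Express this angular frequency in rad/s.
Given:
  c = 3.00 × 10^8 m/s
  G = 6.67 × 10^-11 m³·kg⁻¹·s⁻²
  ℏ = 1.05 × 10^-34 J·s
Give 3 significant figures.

One Planck angular frequency: ω_P = √(c⁵/(ℏG)) = 1.86 × 10^43 rad/s.
0.240 × 1.86 × 10^43 rad/s = 4.47 × 10^42 rad/s

4.47 × 10^42 rad/s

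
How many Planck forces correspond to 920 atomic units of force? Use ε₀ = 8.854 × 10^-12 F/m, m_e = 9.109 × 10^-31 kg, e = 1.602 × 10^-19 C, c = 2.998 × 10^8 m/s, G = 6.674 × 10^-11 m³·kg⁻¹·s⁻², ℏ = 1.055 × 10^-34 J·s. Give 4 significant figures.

6.247 × 10^-49

atomic unit of force: F_au = E_h/a₀ = m_e²e⁶/((4πε₀)³ℏ⁴) = 8.220 × 10^-8 N
Planck force: F_P = c⁴/G = 1.210 × 10^44 N
920 × 8.220 × 10^-8 / 1.210 × 10^44 = 6.247 × 10^-49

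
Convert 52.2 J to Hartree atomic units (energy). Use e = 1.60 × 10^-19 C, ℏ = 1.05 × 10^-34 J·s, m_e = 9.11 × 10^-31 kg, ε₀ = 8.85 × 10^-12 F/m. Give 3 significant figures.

hartree: E_h = m_e e⁴/(4πε₀ℏ)² = 4.38 × 10^-18 J.
52.2 / 4.38 × 10^-18 = 1.19 × 10^19

1.19 × 10^19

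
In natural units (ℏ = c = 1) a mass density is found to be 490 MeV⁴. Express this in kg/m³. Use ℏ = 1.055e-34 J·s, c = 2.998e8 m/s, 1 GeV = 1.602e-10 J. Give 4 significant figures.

Mass density is [E]/(c²[L]³) = [E]⁴/(ℏ³c⁵).
1 GeV⁴ → 1/(ℏ³c⁵) × (1 GeV in J)⁴ = 2.316e20 kg/m³.
Convert the energy scale: 490 MeV⁴ = 4.90e-10 GeV⁴.
Result: 4.90e-10 × 2.316e20 = 1.135e11 kg/m³.

1.135e11 kg/m³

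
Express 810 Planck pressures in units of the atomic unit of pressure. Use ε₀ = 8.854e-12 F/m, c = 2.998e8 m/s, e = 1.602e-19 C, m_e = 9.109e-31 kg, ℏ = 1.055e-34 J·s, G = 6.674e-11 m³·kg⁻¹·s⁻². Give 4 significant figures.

Planck pressure: p_P = c⁷/(ℏG²) = 4.632e113 Pa
atomic unit of pressure: P_au = E_h/a₀³ = m_e⁴e¹⁰/((4πε₀)⁵ℏ⁸) = 2.929e13 Pa
810 × 4.632e113 / 2.929e13 = 1.281e103

1.281e103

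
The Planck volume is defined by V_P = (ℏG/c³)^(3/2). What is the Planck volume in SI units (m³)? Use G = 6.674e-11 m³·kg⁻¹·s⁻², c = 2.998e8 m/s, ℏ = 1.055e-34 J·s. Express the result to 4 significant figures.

4.224e-105 m³

V_P = (ℏG/c³)^(3/2)
  = √(1.784e-209)
  = 4.224e-105 m³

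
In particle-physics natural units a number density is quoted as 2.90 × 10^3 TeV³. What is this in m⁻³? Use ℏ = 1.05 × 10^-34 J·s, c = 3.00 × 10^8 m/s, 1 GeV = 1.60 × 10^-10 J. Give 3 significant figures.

Number density is [L]⁻³ = [E]³/(ℏc)³.
1 GeV³ → 1/(ℏc)³ × (1 GeV in J)³ = 1.31 × 10^47 m⁻³.
Convert the energy scale: 2.90 × 10^3 TeV³ = 2.90 × 10^12 GeV³.
Result: 2.90 × 10^12 × 1.31 × 10^47 = 3.80 × 10^59 m⁻³.

3.80 × 10^59 m⁻³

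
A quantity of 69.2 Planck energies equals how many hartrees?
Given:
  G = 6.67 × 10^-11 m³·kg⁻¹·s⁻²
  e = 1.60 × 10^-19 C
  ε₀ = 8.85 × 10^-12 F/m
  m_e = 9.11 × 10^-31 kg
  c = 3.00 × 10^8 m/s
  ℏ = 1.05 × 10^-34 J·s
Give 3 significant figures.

Planck energy: E_P = √(ℏc⁵/G) = 1.96 × 10^9 J
hartree: E_h = m_e e⁴/(4πε₀ℏ)² = 4.38 × 10^-18 J
69.2 × 1.96 × 10^9 / 4.38 × 10^-18 = 3.09 × 10^28

3.09 × 10^28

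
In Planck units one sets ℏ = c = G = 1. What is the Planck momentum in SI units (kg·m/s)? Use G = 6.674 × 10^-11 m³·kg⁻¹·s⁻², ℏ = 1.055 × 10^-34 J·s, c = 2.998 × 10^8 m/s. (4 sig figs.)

p_P = √(ℏc³/G)
  = √(42.60)
  = 6.527 kg·m/s

6.527 kg·m/s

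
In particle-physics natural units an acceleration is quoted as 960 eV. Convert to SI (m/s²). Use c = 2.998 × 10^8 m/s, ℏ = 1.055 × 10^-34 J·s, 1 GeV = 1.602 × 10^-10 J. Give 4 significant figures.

4.370 × 10^26 m/s²

Acceleration is [L]/[T]² = c·[E]/ℏ.
1 GeV → c/ℏ × (1 GeV in J) = 4.552 × 10^32 m/s².
Convert the energy scale: 960 eV = 9.60 × 10^-7 GeV.
Result: 9.60 × 10^-7 × 4.552 × 10^32 = 4.370 × 10^26 m/s².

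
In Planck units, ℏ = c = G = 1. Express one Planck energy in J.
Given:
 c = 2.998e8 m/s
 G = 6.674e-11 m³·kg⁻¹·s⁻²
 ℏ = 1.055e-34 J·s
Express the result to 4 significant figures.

1.957e9 J

From ℏ = c = G = 1 the energy scale is E_P = √(ℏc⁵/G).
  = √(3.828e18)
  = 1.957e9 J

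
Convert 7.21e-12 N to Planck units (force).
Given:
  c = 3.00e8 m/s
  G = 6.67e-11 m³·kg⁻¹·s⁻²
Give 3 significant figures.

5.94e-56

Planck force: F_P = c⁴/G = 1.21e44 N.
7.21e-12 / 1.21e44 = 5.94e-56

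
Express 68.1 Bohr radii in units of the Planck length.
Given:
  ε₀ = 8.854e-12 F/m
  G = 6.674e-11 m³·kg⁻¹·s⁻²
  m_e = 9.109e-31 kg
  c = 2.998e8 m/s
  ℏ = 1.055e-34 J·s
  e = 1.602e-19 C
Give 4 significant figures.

Bohr radius: a₀ = 4πε₀ℏ²/(m_e e²) = 5.297e-11 m
Planck length: ℓ_P = √(ℏG/c³) = 1.616e-35 m
68.1 × 5.297e-11 / 1.616e-35 = 2.232e26

2.232e26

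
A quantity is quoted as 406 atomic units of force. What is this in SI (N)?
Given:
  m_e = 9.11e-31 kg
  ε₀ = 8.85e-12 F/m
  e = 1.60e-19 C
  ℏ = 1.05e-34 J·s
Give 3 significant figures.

One atomic unit of force: F_au = E_h/a₀ = m_e²e⁶/((4πε₀)³ℏ⁴) = 8.33e-8 N.
406 × 8.33e-8 N = 3.38e-5 N

3.38e-5 N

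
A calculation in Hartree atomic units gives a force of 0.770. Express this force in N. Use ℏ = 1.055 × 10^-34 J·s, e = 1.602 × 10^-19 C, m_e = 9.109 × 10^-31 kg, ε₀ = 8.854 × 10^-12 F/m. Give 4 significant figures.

One atomic unit of force: F_au = E_h/a₀ = m_e²e⁶/((4πε₀)³ℏ⁴) = 8.220 × 10^-8 N.
0.770 × 8.220 × 10^-8 N = 6.329 × 10^-8 N

6.329 × 10^-8 N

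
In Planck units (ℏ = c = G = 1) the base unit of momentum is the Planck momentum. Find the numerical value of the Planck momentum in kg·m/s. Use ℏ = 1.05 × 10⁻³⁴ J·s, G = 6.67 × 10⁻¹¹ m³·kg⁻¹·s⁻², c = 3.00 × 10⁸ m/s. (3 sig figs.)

p_P = √(ℏc³/G)
  = √(42.5)
  = 6.52 kg·m/s

6.52 kg·m/s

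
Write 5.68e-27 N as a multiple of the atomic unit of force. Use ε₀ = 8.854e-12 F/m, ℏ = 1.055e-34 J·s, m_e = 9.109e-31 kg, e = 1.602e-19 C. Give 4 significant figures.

atomic unit of force: F_au = E_h/a₀ = m_e²e⁶/((4πε₀)³ℏ⁴) = 8.220e-8 N.
5.68e-27 / 8.220e-8 = 6.910e-20

6.910e-20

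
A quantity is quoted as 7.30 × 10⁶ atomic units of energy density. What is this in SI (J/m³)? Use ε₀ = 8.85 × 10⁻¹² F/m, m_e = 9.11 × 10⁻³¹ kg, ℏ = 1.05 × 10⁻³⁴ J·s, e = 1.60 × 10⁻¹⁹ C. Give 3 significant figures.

One atomic unit of energy density: u_au = E_h/a₀³ = m_e⁴e¹⁰/((4πε₀)⁵ℏ⁸) = 3.01 × 10¹³ J/m³.
7.30 × 10⁶ × 3.01 × 10¹³ J/m³ = 2.20 × 10²⁰ J/m³

2.20 × 10²⁰ J/m³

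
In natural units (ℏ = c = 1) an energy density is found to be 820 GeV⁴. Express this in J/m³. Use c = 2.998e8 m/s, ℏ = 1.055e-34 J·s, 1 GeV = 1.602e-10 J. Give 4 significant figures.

1.707e40 J/m³

[E]/[L]³ = [E]⁴/(ℏc)³; restore (ℏc)⁻³.
1 GeV⁴ → 1/(ℏc)³ × (1 GeV in J)⁴ = 2.082e37 J/m³.
Result: 820 × 2.082e37 = 1.707e40 J/m³.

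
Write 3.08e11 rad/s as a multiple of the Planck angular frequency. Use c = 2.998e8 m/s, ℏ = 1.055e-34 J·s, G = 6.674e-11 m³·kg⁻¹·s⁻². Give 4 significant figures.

1.661e-32

Planck angular frequency: ω_P = √(c⁵/(ℏG)) = 1.855e43 rad/s.
3.08e11 / 1.855e43 = 1.661e-32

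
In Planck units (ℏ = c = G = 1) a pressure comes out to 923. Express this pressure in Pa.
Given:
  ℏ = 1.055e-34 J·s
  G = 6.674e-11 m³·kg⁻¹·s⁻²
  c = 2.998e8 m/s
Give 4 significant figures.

4.276e116 Pa

One Planck pressure: p_P = c⁷/(ℏG²) = 4.632e113 Pa.
923 × 4.632e113 Pa = 4.276e116 Pa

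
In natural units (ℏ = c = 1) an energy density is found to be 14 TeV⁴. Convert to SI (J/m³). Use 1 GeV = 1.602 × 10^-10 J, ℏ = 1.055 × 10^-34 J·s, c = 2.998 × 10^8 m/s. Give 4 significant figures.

2.914 × 10^50 J/m³

[E]/[L]³ = [E]⁴/(ℏc)³; restore (ℏc)⁻³.
1 GeV⁴ → 1/(ℏc)³ × (1 GeV in J)⁴ = 2.082 × 10^37 J/m³.
Convert the energy scale: 14 TeV⁴ = 1.40 × 10^13 GeV⁴.
Result: 1.40 × 10^13 × 2.082 × 10^37 = 2.914 × 10^50 J/m³.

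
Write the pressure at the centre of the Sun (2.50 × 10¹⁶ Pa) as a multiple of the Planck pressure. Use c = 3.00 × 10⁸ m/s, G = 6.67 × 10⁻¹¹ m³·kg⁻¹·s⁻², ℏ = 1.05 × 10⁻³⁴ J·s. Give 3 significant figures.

Planck pressure: p_P = c⁷/(ℏG²) = 4.68 × 10¹¹³ Pa.
2.50 × 10¹⁶ / 4.68 × 10¹¹³ = 5.34 × 10⁻⁹⁸

5.34 × 10⁻⁹⁸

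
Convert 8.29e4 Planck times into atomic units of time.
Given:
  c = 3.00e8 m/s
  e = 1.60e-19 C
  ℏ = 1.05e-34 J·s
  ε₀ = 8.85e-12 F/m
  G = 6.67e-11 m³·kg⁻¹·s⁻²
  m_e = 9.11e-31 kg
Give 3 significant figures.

1.86e-22

Planck time: t_P = √(ℏG/c⁵) = 5.37e-44 s
atomic unit of time: τ_au = (4πε₀)²ℏ³/(m_e e⁴) = 2.40e-17 s
8.29e4 × 5.37e-44 / 2.40e-17 = 1.86e-22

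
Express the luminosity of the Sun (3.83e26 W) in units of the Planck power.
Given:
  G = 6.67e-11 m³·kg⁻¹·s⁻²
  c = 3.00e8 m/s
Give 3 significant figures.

1.05e-26

Planck power: P_P = c⁵/G = 3.64e52 W.
3.83e26 / 3.64e52 = 1.05e-26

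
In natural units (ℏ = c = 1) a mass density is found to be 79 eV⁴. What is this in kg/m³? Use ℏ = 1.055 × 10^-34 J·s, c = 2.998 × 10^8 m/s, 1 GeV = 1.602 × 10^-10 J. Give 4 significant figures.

Mass density is [E]/(c²[L]³) = [E]⁴/(ℏ³c⁵).
1 GeV⁴ → 1/(ℏ³c⁵) × (1 GeV in J)⁴ = 2.316 × 10^20 kg/m³.
Convert the energy scale: 79 eV⁴ = 7.90 × 10^-35 GeV⁴.
Result: 7.90 × 10^-35 × 2.316 × 10^20 = 1.830 × 10^-14 kg/m³.

1.830 × 10^-14 kg/m³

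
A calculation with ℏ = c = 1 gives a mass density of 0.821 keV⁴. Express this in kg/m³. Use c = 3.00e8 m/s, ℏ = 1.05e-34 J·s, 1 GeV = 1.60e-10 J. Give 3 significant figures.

Mass density is [E]/(c²[L]³) = [E]⁴/(ℏ³c⁵).
1 GeV⁴ → 1/(ℏ³c⁵) × (1 GeV in J)⁴ = 2.33e20 kg/m³.
Convert the energy scale: 0.821 keV⁴ = 8.21e-25 GeV⁴.
Result: 8.21e-25 × 2.33e20 = 1.91e-4 kg/m³.

1.91e-4 kg/m³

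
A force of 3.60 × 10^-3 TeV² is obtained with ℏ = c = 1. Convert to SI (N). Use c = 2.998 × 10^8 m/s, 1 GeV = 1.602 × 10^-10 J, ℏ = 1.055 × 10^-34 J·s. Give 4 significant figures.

Force is [E]/[L] = [E]²/(ℏc); restore (ℏc)⁻¹.
1 GeV² → 1/(ℏc) × (1 GeV in J)² = 8.114 × 10^5 N.
Convert the energy scale: 3.60 × 10^-3 TeV² = 3.60 × 10^3 GeV².
Result: 3.60 × 10^3 × 8.114 × 10^5 = 2.921 × 10^9 N.

2.921 × 10^9 N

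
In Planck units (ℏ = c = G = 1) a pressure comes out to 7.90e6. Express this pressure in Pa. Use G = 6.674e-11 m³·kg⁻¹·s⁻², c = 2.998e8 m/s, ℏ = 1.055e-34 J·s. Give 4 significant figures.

One Planck pressure: p_P = c⁷/(ℏG²) = 4.632e113 Pa.
7.90e6 × 4.632e113 Pa = 3.660e120 Pa

3.660e120 Pa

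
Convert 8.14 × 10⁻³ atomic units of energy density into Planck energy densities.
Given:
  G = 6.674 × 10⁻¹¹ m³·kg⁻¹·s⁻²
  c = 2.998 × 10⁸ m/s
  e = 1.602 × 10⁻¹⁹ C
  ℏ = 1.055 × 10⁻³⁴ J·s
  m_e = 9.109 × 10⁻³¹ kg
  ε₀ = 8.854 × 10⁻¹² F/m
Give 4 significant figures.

atomic unit of energy density: u_au = E_h/a₀³ = m_e⁴e¹⁰/((4πε₀)⁵ℏ⁸) = 2.929 × 10¹³ J/m³
Planck energy density: u_P = c⁷/(ℏG²) = 4.632 × 10¹¹³ J/m³
8.14 × 10⁻³ × 2.929 × 10¹³ / 4.632 × 10¹¹³ = 5.147 × 10⁻¹⁰³

5.147 × 10⁻¹⁰³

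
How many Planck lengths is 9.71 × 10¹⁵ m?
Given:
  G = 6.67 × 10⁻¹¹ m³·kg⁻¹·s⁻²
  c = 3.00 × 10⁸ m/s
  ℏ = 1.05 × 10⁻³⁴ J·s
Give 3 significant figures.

6.03 × 10⁵⁰

Planck length: ℓ_P = √(ℏG/c³) = 1.61 × 10⁻³⁵ m.
9.71 × 10¹⁵ / 1.61 × 10⁻³⁵ = 6.03 × 10⁵⁰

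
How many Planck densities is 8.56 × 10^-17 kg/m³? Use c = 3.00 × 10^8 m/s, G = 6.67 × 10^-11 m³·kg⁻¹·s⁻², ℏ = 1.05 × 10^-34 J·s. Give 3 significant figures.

1.65 × 10^-113

Planck density: ρ_P = c⁵/(ℏG²) = 5.20 × 10^96 kg/m³.
8.56 × 10^-17 / 5.20 × 10^96 = 1.65 × 10^-113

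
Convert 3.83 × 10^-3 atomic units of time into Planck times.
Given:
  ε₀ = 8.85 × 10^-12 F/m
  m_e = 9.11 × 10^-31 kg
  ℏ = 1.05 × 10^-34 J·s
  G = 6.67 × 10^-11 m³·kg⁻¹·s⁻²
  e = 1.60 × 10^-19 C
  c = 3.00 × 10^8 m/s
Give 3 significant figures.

1.71 × 10^24

atomic unit of time: τ_au = (4πε₀)²ℏ³/(m_e e⁴) = 2.40 × 10^-17 s
Planck time: t_P = √(ℏG/c⁵) = 5.37 × 10^-44 s
3.83 × 10^-3 × 2.40 × 10^-17 / 5.37 × 10^-44 = 1.71 × 10^24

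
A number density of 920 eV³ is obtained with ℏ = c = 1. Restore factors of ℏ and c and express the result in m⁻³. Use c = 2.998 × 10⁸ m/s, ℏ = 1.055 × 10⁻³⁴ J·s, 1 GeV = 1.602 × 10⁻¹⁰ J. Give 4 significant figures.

1.195 × 10²³ m⁻³

Number density is [L]⁻³ = [E]³/(ℏc)³.
1 GeV³ → 1/(ℏc)³ × (1 GeV in J)³ = 1.299 × 10⁴⁷ m⁻³.
Convert the energy scale: 920 eV³ = 9.20 × 10⁻²⁵ GeV³.
Result: 9.20 × 10⁻²⁵ × 1.299 × 10⁴⁷ = 1.195 × 10²³ m⁻³.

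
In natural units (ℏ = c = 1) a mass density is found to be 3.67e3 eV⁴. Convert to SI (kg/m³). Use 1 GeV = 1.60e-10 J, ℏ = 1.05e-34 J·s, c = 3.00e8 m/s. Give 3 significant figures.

8.55e-13 kg/m³

Mass density is [E]/(c²[L]³) = [E]⁴/(ℏ³c⁵).
1 GeV⁴ → 1/(ℏ³c⁵) × (1 GeV in J)⁴ = 2.33e20 kg/m³.
Convert the energy scale: 3.67e3 eV⁴ = 3.67e-33 GeV⁴.
Result: 3.67e-33 × 2.33e20 = 8.55e-13 kg/m³.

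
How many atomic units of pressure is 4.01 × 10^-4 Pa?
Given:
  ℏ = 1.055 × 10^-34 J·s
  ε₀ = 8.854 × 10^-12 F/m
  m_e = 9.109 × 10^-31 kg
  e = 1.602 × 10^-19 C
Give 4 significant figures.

atomic unit of pressure: P_au = E_h/a₀³ = m_e⁴e¹⁰/((4πε₀)⁵ℏ⁸) = 2.929 × 10^13 Pa.
4.01 × 10^-4 / 2.929 × 10^13 = 1.369 × 10^-17

1.369 × 10^-17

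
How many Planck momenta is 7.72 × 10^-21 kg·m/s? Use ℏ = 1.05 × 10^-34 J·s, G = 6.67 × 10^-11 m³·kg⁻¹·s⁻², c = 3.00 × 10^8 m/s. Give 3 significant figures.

1.18 × 10^-21

Planck momentum: p_P = √(ℏc³/G) = 6.52 kg·m/s.
7.72 × 10^-21 / 6.52 = 1.18 × 10^-21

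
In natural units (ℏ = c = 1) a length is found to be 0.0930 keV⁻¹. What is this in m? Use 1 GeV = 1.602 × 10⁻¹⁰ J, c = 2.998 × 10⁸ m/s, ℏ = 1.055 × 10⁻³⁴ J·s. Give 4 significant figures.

1.836 × 10⁻¹¹ m

A length is [E]⁻¹ in ℏ=c=1; restore one factor of ℏc.
1 GeV⁻¹ → ℏc × (1 GeV in J)⁻¹ = 1.974 × 10⁻¹⁶ m.
Convert the energy scale: 0.0930 keV⁻¹ = 9.30 × 10⁴ GeV⁻¹.
Result: 9.30 × 10⁴ × 1.974 × 10⁻¹⁶ = 1.836 × 10⁻¹¹ m.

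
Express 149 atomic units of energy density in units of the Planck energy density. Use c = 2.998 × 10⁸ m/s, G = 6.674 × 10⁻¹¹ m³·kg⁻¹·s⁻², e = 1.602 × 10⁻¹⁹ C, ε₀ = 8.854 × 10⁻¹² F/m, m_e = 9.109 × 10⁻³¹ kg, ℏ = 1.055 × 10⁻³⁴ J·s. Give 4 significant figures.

atomic unit of energy density: u_au = E_h/a₀³ = m_e⁴e¹⁰/((4πε₀)⁵ℏ⁸) = 2.929 × 10¹³ J/m³
Planck energy density: u_P = c⁷/(ℏG²) = 4.632 × 10¹¹³ J/m³
149 × 2.929 × 10¹³ / 4.632 × 10¹¹³ = 9.422 × 10⁻⁹⁹

9.422 × 10⁻⁹⁹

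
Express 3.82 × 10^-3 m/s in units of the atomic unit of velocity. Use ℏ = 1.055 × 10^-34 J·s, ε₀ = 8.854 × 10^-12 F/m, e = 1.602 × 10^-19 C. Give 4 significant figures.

1.747 × 10^-9

atomic unit of velocity: v_au = e²/(4πε₀ℏ) = 2.186 × 10^6 m/s.
3.82 × 10^-3 / 2.186 × 10^6 = 1.747 × 10^-9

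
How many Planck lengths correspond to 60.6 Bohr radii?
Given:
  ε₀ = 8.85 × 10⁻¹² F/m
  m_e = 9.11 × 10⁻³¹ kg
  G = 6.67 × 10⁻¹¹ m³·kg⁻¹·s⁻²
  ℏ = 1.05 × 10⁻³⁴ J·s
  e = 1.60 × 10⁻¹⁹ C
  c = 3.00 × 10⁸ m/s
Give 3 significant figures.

1.98 × 10²⁶

Bohr radius: a₀ = 4πε₀ℏ²/(m_e e²) = 5.26 × 10⁻¹¹ m
Planck length: ℓ_P = √(ℏG/c³) = 1.61 × 10⁻³⁵ m
60.6 × 5.26 × 10⁻¹¹ / 1.61 × 10⁻³⁵ = 1.98 × 10²⁶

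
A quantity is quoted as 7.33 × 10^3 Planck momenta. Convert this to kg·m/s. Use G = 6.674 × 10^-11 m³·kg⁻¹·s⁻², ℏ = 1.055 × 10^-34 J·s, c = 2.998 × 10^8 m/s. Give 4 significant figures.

One Planck momentum: p_P = √(ℏc³/G) = 6.527 kg·m/s.
7.33 × 10^3 × 6.527 kg·m/s = 4.784 × 10^4 kg·m/s

4.784 × 10^4 kg·m/s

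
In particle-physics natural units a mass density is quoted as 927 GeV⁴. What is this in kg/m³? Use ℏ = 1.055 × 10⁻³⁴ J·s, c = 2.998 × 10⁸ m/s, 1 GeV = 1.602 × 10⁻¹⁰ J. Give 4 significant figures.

Mass density is [E]/(c²[L]³) = [E]⁴/(ℏ³c⁵).
1 GeV⁴ → 1/(ℏ³c⁵) × (1 GeV in J)⁴ = 2.316 × 10²⁰ kg/m³.
Result: 927 × 2.316 × 10²⁰ = 2.147 × 10²³ kg/m³.

2.147 × 10²³ kg/m³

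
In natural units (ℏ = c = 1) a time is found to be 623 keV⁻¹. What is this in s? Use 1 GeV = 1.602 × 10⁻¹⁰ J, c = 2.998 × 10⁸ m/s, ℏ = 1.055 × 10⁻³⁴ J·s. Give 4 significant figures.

A time is [E]⁻¹ in ℏ=c=1; restore one factor of ℏ.
1 GeV⁻¹ → ℏ × (1 GeV in J)⁻¹ = 6.586 × 10⁻²⁵ s.
Convert the energy scale: 623 keV⁻¹ = 6.23 × 10⁸ GeV⁻¹.
Result: 6.23 × 10⁸ × 6.586 × 10⁻²⁵ = 4.103 × 10⁻¹⁶ s.

4.103 × 10⁻¹⁶ s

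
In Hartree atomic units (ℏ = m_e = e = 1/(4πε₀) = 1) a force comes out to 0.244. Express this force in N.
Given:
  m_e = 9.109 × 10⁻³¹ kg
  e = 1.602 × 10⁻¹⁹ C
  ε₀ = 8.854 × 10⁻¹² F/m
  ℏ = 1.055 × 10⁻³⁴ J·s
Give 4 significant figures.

2.006 × 10⁻⁸ N

One atomic unit of force: F_au = E_h/a₀ = m_e²e⁶/((4πε₀)³ℏ⁴) = 8.220 × 10⁻⁸ N.
0.244 × 8.220 × 10⁻⁸ N = 2.006 × 10⁻⁸ N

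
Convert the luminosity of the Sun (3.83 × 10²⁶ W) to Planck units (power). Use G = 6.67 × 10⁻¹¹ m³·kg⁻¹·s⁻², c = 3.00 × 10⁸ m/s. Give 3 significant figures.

Planck power: P_P = c⁵/G = 3.64 × 10⁵² W.
3.83 × 10²⁶ / 3.64 × 10⁵² = 1.05 × 10⁻²⁶

1.05 × 10⁻²⁶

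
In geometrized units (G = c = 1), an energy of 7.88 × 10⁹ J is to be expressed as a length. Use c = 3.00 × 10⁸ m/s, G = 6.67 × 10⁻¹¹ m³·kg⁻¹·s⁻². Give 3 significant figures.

Energy → length via G/c⁴.
7.88 × 10⁹ J × (G/c⁴) = 6.49 × 10⁻³⁵ m

6.49 × 10⁻³⁵ m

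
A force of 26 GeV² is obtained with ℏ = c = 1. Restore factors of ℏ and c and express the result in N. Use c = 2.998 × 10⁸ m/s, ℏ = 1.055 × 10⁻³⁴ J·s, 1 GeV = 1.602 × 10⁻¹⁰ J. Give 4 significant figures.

Force is [E]/[L] = [E]²/(ℏc); restore (ℏc)⁻¹.
1 GeV² → 1/(ℏc) × (1 GeV in J)² = 8.114 × 10⁵ N.
Result: 26 × 8.114 × 10⁵ = 2.110 × 10⁷ N.

2.110 × 10⁷ N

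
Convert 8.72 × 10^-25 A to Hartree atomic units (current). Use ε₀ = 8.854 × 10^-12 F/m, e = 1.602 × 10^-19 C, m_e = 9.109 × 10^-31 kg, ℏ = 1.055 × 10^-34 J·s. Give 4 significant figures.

1.319 × 10^-22

atomic unit of electric current: I_au = e E_h/ℏ = m_e e⁵/((4πε₀)²ℏ³) = 6.612 × 10^-3 A.
8.72 × 10^-25 / 6.612 × 10^-3 = 1.319 × 10^-22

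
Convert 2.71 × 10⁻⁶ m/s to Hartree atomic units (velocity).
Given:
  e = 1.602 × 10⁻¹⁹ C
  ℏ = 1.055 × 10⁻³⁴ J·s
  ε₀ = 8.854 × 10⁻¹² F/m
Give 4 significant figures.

atomic unit of velocity: v_au = e²/(4πε₀ℏ) = 2.186 × 10⁶ m/s.
2.71 × 10⁻⁶ / 2.186 × 10⁶ = 1.239 × 10⁻¹²

1.239 × 10⁻¹²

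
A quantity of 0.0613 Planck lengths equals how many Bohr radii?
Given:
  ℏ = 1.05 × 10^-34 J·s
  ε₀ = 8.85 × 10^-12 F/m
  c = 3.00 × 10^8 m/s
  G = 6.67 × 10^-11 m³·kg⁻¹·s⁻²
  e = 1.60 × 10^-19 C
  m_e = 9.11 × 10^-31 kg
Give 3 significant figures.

Planck length: ℓ_P = √(ℏG/c³) = 1.61 × 10^-35 m
Bohr radius: a₀ = 4πε₀ℏ²/(m_e e²) = 5.26 × 10^-11 m
0.0613 × 1.61 × 10^-35 / 5.26 × 10^-11 = 1.88 × 10^-26

1.88 × 10^-26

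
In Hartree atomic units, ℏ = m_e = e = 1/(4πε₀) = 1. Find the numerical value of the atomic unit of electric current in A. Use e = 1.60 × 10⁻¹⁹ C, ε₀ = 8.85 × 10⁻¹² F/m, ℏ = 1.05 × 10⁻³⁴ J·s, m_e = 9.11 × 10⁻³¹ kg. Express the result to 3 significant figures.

6.67 × 10⁻³ A

Dimensional analysis gives I_au = e E_h/ℏ = m_e e⁵/((4πε₀)²ℏ³).
E_h = 4.38 × 10⁻¹⁸ J
e·E_h/ℏ = 6.67 × 10⁻³ A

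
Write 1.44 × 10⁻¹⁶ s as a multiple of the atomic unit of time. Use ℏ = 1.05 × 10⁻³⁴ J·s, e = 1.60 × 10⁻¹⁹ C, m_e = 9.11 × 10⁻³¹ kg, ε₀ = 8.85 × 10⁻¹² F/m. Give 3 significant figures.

6

atomic unit of time: τ_au = (4πε₀)²ℏ³/(m_e e⁴) = 2.40 × 10⁻¹⁷ s.
1.44 × 10⁻¹⁶ / 2.40 × 10⁻¹⁷ = 6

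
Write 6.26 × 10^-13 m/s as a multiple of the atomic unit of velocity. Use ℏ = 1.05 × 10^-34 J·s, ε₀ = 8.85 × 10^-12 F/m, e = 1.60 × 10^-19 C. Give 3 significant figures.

atomic unit of velocity: v_au = e²/(4πε₀ℏ) = 2.19 × 10^6 m/s.
6.26 × 10^-13 / 2.19 × 10^6 = 2.86 × 10^-19

2.86 × 10^-19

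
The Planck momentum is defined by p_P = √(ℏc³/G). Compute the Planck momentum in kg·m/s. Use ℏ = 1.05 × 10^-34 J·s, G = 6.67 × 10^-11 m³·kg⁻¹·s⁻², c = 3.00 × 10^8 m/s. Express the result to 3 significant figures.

p_P = √(ℏc³/G)
  = √(42.5)
  = 6.52 kg·m/s

6.52 kg·m/s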